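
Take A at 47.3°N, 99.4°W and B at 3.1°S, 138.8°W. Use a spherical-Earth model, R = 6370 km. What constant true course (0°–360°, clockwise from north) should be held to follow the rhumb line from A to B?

Δψ = ln[tan(π/4+φ₂/2)/tan(π/4+φ₁/2)] = -0.9935
Δλ = -0.6877 rad (taken the short way round)
course = atan2(Δλ, Δψ) = 214.69°

214.7°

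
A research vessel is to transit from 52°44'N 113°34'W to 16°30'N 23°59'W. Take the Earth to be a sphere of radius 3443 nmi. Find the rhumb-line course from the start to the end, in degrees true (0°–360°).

Meridional parts: M(φ₁)=+1.0871, M(φ₂)=+0.2920 → ΔM = -0.7951;  Δλ = +1.5635 rad
tan C = Δλ / ΔM = -1.9665 → C = 116.95°

117.0°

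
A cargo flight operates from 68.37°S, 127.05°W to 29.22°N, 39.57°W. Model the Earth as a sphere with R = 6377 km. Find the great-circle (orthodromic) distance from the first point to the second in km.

12920 km

cos σ = sin φ₁ sin φ₂ + cos φ₁ cos φ₂ cos Δλ
      = sin(-68.37°)sin(29.22°) + cos(-68.37°)cos(29.22°)cos(87.48°) = -0.4396
σ = 116.081° → d = Rσ = 6377·2.02600 = 12920 km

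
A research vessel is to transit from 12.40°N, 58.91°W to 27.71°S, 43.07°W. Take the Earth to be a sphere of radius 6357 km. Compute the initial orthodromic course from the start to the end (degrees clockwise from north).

N = sin Δλ·cos φ₂ = +0.2416;  D = cos φ₁ sin φ₂ − sin φ₁ cos φ₂ cos Δλ = -0.6370
initial course = atan2(N, D) = 159.23°

159.2°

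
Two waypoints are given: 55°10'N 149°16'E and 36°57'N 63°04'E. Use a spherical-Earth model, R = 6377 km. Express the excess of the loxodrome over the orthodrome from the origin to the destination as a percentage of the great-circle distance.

Great circle: σ = 1.0197 rad → d_gc = Rσ = 6502.3 km
Rhumb: Δφ = -0.3179, Δλ = -1.5045, Δψ = -0.4644, q = Δφ/Δψ = 0.6846 → d_rh = R√(Δφ²+q²Δλ²) = 6873.9 km
Excess = (6873.9 − 6502.3) / 6502.3 = 371.6 / 6502.3 = 5.71% ≈ 5.7%

5.7%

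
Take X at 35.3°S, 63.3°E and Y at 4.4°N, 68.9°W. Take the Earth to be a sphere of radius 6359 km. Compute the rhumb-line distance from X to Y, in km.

Rhumb course C = atan2(Δλ, Δψ) with Δψ = ln[tan(π/4+φ₂/2)/tan(π/4+φ₁/2)] = +0.7361, Δλ = -2.3073 → C = 287.69°
d = R·|Δφ| / |cos C| = 6359·0.69290 / 0.30394 = 14497 km

14497 km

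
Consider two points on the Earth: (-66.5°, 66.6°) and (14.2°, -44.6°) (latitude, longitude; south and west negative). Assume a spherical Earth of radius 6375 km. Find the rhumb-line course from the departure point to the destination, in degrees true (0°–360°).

Meridional parts: M(φ₁)=-1.5702, M(φ₂)=+0.2504 → ΔM = +1.8206;  Δλ = -1.9408 rad
tan C = Δλ / ΔM = -1.0660 → C = 313.17°

313.2°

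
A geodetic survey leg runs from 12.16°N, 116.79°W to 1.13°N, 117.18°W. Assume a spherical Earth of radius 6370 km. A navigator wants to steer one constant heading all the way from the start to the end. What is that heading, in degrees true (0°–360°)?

Meridional parts: M(φ₁)=+0.2138, M(φ₂)=+0.0197 → ΔM = -0.1941;  Δλ = -0.0068 rad
tan C = Δλ / ΔM = +0.0351 → C = 182.01°

182.0°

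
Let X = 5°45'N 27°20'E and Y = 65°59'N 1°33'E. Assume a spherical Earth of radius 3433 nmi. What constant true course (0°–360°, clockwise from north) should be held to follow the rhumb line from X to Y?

342.7°

Δψ = ln[tan(π/4+φ₂/2)/tan(π/4+φ₁/2)] = +1.4473
Δλ = -0.4500 rad (taken the short way round)
course = atan2(Δλ, Δψ) = 342.73°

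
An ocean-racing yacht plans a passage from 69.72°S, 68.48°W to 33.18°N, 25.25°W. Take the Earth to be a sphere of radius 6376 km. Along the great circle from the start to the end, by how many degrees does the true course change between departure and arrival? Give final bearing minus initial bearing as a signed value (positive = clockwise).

-22.5°

At departure: θ₁ = atan2(sin Δλ cos φ₂, cos φ₁ sin φ₂ − sin φ₁ cos φ₂ cos Δλ) = 36.97°
At arrival: θ₂ = atan2(sin Δλ cos φ₁, −cos φ₂ sin φ₁ + sin φ₂ cos φ₁ cos Δλ) = 14.42°
Δθ = θ₂ − θ₁ = -22.5°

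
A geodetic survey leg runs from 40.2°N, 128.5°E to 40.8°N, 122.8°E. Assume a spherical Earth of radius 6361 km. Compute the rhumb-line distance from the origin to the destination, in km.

Δψ = ln[tan(π/4+φ₂/2)/tan(π/4+φ₁/2)] = +0.0138;  Δφ = +0.0105 rad,  Δλ = -0.0995 rad
q = Δφ/Δψ = 0.7604
d = R·√(Δφ² + q²Δλ²) = 6361·0.07637 = 486 km

486 km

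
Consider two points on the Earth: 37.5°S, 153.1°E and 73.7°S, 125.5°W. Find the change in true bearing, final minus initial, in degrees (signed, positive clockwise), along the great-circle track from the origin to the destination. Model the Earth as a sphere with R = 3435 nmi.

Initial bearing θ₁ = atan2(sin Δλ cos φ₂, cos φ₁ sin φ₂ − sin φ₁ cos φ₂ cos Δλ) = 159.34°
Final bearing θ₂ = (initial bearing from the destination back to the start) + 180° = 85.84°
Δθ = θ₂ − θ₁ = -73.5°

-73.5°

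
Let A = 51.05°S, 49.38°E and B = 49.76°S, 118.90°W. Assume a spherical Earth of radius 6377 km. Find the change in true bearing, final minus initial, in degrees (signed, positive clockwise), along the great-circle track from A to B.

Initial bearing θ₁ = atan2(sin Δλ cos φ₂, cos φ₁ sin φ₂ − sin φ₁ cos φ₂ cos Δλ) = 187.69°
Final bearing θ₂ = (initial bearing from the destination back to the start) + 180° = 352.52°
Δθ = θ₂ − θ₁ = +164.8°

+164.8°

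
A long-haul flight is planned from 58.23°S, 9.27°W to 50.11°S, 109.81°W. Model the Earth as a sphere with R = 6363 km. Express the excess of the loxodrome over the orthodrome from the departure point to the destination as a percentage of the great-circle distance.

10.0%

Great circle: σ = 0.9391 rad → d_gc = Rσ = 5975.2 km
Rhumb: Δφ = +0.1417, Δλ = -1.7548, Δψ = +0.2431, q = Δφ/Δψ = 0.5830 → d_rh = R√(Δφ²+q²Δλ²) = 6571.7 km
Excess = (6571.7 − 5975.2) / 5975.2 = 596.5 / 5975.2 = 9.98% ≈ 10.0%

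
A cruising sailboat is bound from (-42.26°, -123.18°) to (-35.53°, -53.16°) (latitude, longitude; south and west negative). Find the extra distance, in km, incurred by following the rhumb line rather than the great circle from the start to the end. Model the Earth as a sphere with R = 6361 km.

163 km

Great circle: cos σ = sin φ₁ sin φ₂ + cos φ₁ cos φ₂ cos Δλ,  σ = 0.9315 rad → d_gc = 5925.4 km
Rhumb line: Δψ = +0.1511, q = Δφ/Δψ = 0.7773, d_rh = R√(Δφ²+q²Δλ²) = 6088.2 km
Excess = 6088.2 − 5925.4 = 162.8 ≈ 163 km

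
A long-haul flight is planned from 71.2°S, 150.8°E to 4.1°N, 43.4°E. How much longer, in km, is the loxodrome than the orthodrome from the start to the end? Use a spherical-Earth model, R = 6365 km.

Great circle: cos σ = sin φ₁ sin φ₂ + cos φ₁ cos φ₂ cos Δλ,  σ = 1.7353 rad → d_gc = 11045.5 km
Rhumb line: Δψ = +1.8701, q = Δφ/Δψ = 0.7028, d_rh = R√(Δφ²+q²Δλ²) = 11843.9 km
Excess = 11843.9 − 11045.5 = 798.4 ≈ 798 km

798 km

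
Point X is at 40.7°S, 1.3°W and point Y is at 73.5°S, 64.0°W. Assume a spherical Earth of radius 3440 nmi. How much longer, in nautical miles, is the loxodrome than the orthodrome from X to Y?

Great circle: cos σ = sin φ₁ sin φ₂ + cos φ₁ cos φ₂ cos Δλ,  σ = 0.7612 rad → d_gc = 2618.6 nmi
Rhumb line: Δψ = -1.1521, q = Δφ/Δψ = 0.4969, d_rh = R√(Δφ²+q²Δλ²) = 2716.0 nmi
Excess = 2716.0 − 2618.6 = 97.4 ≈ 97 nmi

97 nmi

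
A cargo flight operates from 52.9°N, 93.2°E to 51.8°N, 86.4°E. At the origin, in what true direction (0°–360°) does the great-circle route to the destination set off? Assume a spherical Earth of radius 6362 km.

257.9°

N = sin Δλ·cos φ₂ = -0.0732;  D = cos φ₁ sin φ₂ − sin φ₁ cos φ₂ cos Δλ = -0.0157
initial course = atan2(N, D) = 257.88°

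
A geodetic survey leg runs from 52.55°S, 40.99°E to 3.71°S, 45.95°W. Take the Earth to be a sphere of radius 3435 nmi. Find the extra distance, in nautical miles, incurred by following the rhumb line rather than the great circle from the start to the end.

151 nmi

Great circle: cos σ = sin φ₁ sin φ₂ + cos φ₁ cos φ₂ cos Δλ,  σ = 1.4869 rad → d_gc = 5107.6 nmi
Rhumb line: Δψ = +1.0171, q = Δφ/Δψ = 0.8381, d_rh = R√(Δφ²+q²Δλ²) = 5259.0 nmi
Excess = 5259.0 − 5107.6 = 151.4 ≈ 151 nmi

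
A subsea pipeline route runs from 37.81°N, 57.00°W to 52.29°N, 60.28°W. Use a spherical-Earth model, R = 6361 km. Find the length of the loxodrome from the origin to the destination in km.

1628 km

Δψ = ln[tan(π/4+φ₂/2)/tan(π/4+φ₁/2)] = +0.3606;  Δφ = +0.2527 rad,  Δλ = -0.0572 rad
q = Δφ/Δψ = 0.7008
d = R·√(Δφ² + q²Δλ²) = 6361·0.25589 = 1628 km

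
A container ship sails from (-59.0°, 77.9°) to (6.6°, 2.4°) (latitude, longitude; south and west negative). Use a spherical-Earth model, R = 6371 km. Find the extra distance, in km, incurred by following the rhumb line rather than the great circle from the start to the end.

205 km

Great circle: cos σ = sin φ₁ sin φ₂ + cos φ₁ cos φ₂ cos Δλ,  σ = 1.5412 rad → d_gc = 9819.1 km
Rhumb line: Δψ = +1.3980, q = Δφ/Δψ = 0.8190, d_rh = R√(Δφ²+q²Δλ²) = 10024.0 km
Excess = 10024.0 − 9819.1 = 204.9 ≈ 205 km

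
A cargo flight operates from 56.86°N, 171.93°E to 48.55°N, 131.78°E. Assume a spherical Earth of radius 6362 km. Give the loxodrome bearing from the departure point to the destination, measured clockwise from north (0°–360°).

251.1°

Δψ = ln[tan(π/4+φ₂/2)/tan(π/4+φ₁/2)] = -0.2403
Δλ = -0.7007 rad (taken the short way round)
course = atan2(Δλ, Δψ) = 251.07°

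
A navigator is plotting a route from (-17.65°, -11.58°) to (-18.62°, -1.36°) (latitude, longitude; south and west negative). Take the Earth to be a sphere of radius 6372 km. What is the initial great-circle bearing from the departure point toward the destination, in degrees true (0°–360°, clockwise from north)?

97.3°

θ = atan2( sin Δλ·cos φ₂ ,  cos φ₁ sin φ₂ − sin φ₁ cos φ₂ cos Δλ )
  = atan2(+0.1681, -0.0215) = 97.28°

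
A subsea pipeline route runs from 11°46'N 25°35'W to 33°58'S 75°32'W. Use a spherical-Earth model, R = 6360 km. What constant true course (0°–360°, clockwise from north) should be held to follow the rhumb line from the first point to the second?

Meridional parts: M(φ₁)=+0.2068, M(φ₂)=-0.6310 → ΔM = -0.8378;  Δλ = -0.8718 rad
tan C = Δλ / ΔM = +1.0406 → C = 226.14°

226.1°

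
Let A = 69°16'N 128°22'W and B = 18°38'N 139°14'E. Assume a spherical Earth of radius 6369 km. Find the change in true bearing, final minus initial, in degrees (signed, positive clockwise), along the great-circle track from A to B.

-77.4°

At departure: θ₁ = atan2(sin Δλ cos φ₂, cos φ₁ sin φ₂ − sin φ₁ cos φ₂ cos Δλ) = 279.02°
At arrival: θ₂ = atan2(sin Δλ cos φ₁, −cos φ₂ sin φ₁ + sin φ₂ cos φ₁ cos Δλ) = 201.65°
Δθ = θ₂ − θ₁ = -77.4°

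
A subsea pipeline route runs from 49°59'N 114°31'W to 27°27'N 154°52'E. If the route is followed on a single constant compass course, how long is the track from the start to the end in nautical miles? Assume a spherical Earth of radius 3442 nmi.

Δψ = ln[tan(π/4+φ₂/2)/tan(π/4+φ₁/2)] = -0.5117;  Δφ = -0.3933 rad,  Δλ = -1.5816 rad
q = Δφ/Δψ = 0.7686
d = R·√(Δφ² + q²Δλ²) = 3442·1.27763 = 4398 nmi

4398 nmi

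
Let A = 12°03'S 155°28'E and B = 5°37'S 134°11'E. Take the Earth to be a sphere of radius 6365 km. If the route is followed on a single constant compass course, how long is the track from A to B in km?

2442 km

Rhumb course C = atan2(Δλ, Δψ) with Δψ = ln[tan(π/4+φ₂/2)/tan(π/4+φ₁/2)] = +0.1137, Δλ = -0.3715 → C = 287.02°
d = R·|Δφ| / |cos C| = 6365·0.11228 / 0.29267 = 2442 km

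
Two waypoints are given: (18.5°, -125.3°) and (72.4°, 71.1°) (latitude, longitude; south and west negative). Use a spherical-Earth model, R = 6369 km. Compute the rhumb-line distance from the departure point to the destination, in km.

12641 km

Δψ = ln[tan(π/4+φ₂/2)/tan(π/4+φ₁/2)] = +1.5369;  Δφ = +0.9407 rad,  Δλ = -2.8554 rad
q = Δφ/Δψ = 0.6121
d = R·√(Δφ² + q²Δλ²) = 6369·1.98483 = 12641 km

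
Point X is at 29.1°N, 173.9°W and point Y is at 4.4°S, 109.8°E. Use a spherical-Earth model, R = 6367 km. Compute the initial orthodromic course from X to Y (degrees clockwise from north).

θ = atan2( sin Δλ·cos φ₂ ,  cos φ₁ sin φ₂ − sin φ₁ cos φ₂ cos Δλ )
  = atan2(-0.9687, -0.1819) = 259.37°

259.4°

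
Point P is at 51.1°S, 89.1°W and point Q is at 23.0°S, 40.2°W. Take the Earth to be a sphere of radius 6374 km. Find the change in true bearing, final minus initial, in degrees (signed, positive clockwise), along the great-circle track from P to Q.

-31.5°

Initial bearing θ₁ = atan2(sin Δλ cos φ₂, cos φ₁ sin φ₂ − sin φ₁ cos φ₂ cos Δλ) = 71.99°
Final bearing θ₂ = (initial bearing from the destination back to the start) + 180° = 40.45°
Δθ = θ₂ − θ₁ = -31.5°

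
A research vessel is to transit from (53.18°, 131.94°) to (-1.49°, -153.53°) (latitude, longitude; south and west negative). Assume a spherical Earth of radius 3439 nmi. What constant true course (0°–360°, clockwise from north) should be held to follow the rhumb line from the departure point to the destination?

130.9°

Δψ = ln[tan(π/4+φ₂/2)/tan(π/4+φ₁/2)] = -1.1261
Δλ = +1.3008 rad (taken the short way round)
course = atan2(Δλ, Δψ) = 130.88°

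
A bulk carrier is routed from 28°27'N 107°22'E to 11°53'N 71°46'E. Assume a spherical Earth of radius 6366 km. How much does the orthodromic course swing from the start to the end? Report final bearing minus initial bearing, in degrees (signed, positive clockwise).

At departure: θ₁ = atan2(sin Δλ cos φ₂, cos φ₁ sin φ₂ − sin φ₁ cos φ₂ cos Δλ) = 250.83°
At arrival: θ₂ = atan2(sin Δλ cos φ₁, −cos φ₂ sin φ₁ + sin φ₂ cos φ₁ cos Δλ) = 238.07°
Δθ = θ₂ − θ₁ = -12.8°

-12.8°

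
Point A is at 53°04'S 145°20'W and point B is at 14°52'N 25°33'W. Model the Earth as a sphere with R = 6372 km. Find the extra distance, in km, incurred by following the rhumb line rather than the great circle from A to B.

Great circle: cos σ = sin φ₁ sin φ₂ + cos φ₁ cos φ₂ cos Δλ,  σ = 2.0870 rad → d_gc = 13298.3 km
Rhumb line: Δψ = +1.3592, q = Δφ/Δψ = 0.8723, d_rh = R√(Δφ²+q²Δλ²) = 13860.6 km
Excess = 13860.6 − 13298.3 = 562.3 ≈ 562 km

562 km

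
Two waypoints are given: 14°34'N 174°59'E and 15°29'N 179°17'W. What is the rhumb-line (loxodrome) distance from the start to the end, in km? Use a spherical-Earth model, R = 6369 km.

Rhumb course C = atan2(Δλ, Δψ) with Δψ = ln[tan(π/4+φ₂/2)/tan(π/4+φ₁/2)] = +0.0166, Δλ = +0.1001 → C = 80.60°
d = R·|Δφ| / |cos C| = 6369·0.01600 / 0.16332 = 624 km

624 km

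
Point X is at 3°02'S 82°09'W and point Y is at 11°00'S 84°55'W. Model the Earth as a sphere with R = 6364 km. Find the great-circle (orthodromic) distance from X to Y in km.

936 km

cos σ = sin φ₁ sin φ₂ + cos φ₁ cos φ₂ cos Δλ
      = sin(-3.03°)sin(-11.00°) + cos(-3.03°)cos(-11.00°)cos(-2.77°) = 0.9892
σ = 8.426° → d = Rσ = 6364·0.14706 = 936 km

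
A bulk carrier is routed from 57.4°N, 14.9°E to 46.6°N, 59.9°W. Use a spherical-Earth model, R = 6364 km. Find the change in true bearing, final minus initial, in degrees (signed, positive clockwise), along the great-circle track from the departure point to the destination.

-62.4°

At departure: θ₁ = atan2(sin Δλ cos φ₂, cos φ₁ sin φ₂ − sin φ₁ cos φ₂ cos Δλ) = 289.87°
At arrival: θ₂ = atan2(sin Δλ cos φ₁, −cos φ₂ sin φ₁ + sin φ₂ cos φ₁ cos Δλ) = 227.51°
Δθ = θ₂ − θ₁ = -62.4°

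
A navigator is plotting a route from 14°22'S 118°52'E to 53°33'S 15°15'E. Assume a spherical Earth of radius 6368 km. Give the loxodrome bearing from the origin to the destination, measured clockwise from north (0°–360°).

244.6°

Meridional parts: M(φ₁)=-0.2534, M(φ₂)=-1.1109 → ΔM = -0.8575;  Δλ = -1.8085 rad
tan C = Δλ / ΔM = +2.1091 → C = 244.63°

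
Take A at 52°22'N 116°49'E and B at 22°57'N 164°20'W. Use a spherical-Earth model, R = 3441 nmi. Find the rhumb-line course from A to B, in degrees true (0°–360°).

115.8°

Δψ = ln[tan(π/4+φ₂/2)/tan(π/4+φ₁/2)] = -0.6649
Δλ = +1.3762 rad (taken the short way round)
course = atan2(Δλ, Δψ) = 115.79°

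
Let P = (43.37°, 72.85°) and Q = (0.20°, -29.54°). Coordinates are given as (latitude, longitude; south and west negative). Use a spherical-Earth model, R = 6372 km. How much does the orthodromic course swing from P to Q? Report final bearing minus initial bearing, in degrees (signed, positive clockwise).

-52.8°

Initial bearing θ₁ = atan2(sin Δλ cos φ₂, cos φ₁ sin φ₂ − sin φ₁ cos φ₂ cos Δλ) = 278.72°
Final bearing θ₂ = (initial bearing from the destination back to the start) + 180° = 225.93°
Δθ = θ₂ − θ₁ = -52.8°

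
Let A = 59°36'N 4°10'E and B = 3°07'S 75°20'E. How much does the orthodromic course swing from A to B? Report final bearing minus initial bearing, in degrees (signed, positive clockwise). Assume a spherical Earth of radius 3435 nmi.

+43.3°

Initial bearing θ₁ = atan2(sin Δλ cos φ₂, cos φ₁ sin φ₂ − sin φ₁ cos φ₂ cos Δλ) = 107.92°
Final bearing θ₂ = (initial bearing from the destination back to the start) + 180° = 151.17°
Δθ = θ₂ − θ₁ = +43.3°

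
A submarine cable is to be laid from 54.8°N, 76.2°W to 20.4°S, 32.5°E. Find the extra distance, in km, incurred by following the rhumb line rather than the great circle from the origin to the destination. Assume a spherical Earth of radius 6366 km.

377 km

Great circle: cos σ = sin φ₁ sin φ₂ + cos φ₁ cos φ₂ cos Δλ,  σ = 2.0466 rad → d_gc = 13028.7 km
Rhumb line: Δψ = -1.5120, q = Δφ/Δψ = 0.8681, d_rh = R√(Δφ²+q²Δλ²) = 13406.1 km
Excess = 13406.1 − 13028.7 = 377.4 ≈ 377 km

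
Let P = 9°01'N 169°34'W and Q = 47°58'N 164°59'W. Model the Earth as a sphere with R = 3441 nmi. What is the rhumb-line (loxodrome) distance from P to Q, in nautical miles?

Rhumb course C = atan2(Δλ, Δψ) with Δψ = ln[tan(π/4+φ₂/2)/tan(π/4+φ₁/2)] = +0.7986, Δλ = +0.0800 → C = 5.72°
d = R·|Δφ| / |cos C| = 3441·0.67981 / 0.99502 = 2351 nmi

2351 nmi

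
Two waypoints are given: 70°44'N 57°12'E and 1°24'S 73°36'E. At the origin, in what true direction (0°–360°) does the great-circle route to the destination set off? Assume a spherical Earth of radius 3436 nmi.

N = sin Δλ·cos φ₂ = +0.2823;  D = cos φ₁ sin φ₂ − sin φ₁ cos φ₂ cos Δλ = -0.9134
initial course = atan2(N, D) = 162.83°

162.8°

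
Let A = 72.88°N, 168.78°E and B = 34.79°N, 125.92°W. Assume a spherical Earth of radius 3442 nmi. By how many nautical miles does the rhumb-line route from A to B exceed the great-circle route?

Great circle: cos σ = sin φ₁ sin φ₂ + cos φ₁ cos φ₂ cos Δλ,  σ = 0.8681 rad → d_gc = 2987.9 nmi
Rhumb line: Δψ = -1.2453, q = Δφ/Δψ = 0.5339, d_rh = R√(Δφ²+q²Δλ²) = 3101.9 nmi
Excess = 3101.9 − 2987.9 = 114.0 ≈ 114 nmi

114 nmi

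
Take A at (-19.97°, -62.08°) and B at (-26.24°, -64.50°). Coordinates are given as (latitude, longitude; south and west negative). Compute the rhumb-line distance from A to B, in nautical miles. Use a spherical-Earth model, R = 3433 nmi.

Rhumb course C = atan2(Δλ, Δψ) with Δψ = ln[tan(π/4+φ₂/2)/tan(π/4+φ₁/2)] = -0.1191, Δλ = -0.0422 → C = 199.53°
d = R·|Δφ| / |cos C| = 3433·0.10943 / 0.94245 = 399 nmi

399 nmi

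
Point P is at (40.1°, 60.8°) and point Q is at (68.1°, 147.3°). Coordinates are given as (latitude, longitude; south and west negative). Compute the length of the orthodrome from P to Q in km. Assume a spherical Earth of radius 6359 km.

5776 km

cos σ = sin φ₁ sin φ₂ + cos φ₁ cos φ₂ cos Δλ
      = sin(40.10°)sin(68.10°) + cos(40.10°)cos(68.10°)cos(86.50°) = 0.6151
σ = 52.044° → d = Rσ = 6359·0.90834 = 5776 km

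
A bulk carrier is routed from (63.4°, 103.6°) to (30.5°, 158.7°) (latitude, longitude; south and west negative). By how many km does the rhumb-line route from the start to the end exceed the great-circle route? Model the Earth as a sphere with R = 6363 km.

119 km

Great circle: cos σ = sin φ₁ sin φ₂ + cos φ₁ cos φ₂ cos Δλ,  σ = 0.8304 rad → d_gc = 5284.1 km
Rhumb line: Δψ = -0.8829, q = Δφ/Δψ = 0.6504, d_rh = R√(Δφ²+q²Δλ²) = 5402.7 km
Excess = 5402.7 − 5284.1 = 118.6 ≈ 119 km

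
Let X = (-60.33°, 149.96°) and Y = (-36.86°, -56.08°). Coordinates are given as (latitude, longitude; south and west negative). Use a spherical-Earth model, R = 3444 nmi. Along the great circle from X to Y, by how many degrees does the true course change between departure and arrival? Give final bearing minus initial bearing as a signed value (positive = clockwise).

At departure: θ₁ = atan2(sin Δλ cos φ₂, cos φ₁ sin φ₂ − sin φ₁ cos φ₂ cos Δλ) = 159.14°
At arrival: θ₂ = atan2(sin Δλ cos φ₁, −cos φ₂ sin φ₁ + sin φ₂ cos φ₁ cos Δλ) = 12.73°
Δθ = θ₂ − θ₁ = -146.4°

-146.4°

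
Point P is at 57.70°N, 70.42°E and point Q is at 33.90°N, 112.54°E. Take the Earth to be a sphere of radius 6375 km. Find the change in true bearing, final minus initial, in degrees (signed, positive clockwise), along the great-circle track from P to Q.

+31.5°

At departure: θ₁ = atan2(sin Δλ cos φ₂, cos φ₁ sin φ₂ − sin φ₁ cos φ₂ cos Δλ) = 111.77°
At arrival: θ₂ = atan2(sin Δλ cos φ₁, −cos φ₂ sin φ₁ + sin φ₂ cos φ₁ cos Δλ) = 143.28°
Δθ = θ₂ − θ₁ = +31.5°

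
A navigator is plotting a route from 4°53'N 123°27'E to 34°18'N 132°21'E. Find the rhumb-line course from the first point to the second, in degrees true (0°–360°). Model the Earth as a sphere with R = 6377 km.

Δψ = ln[tan(π/4+φ₂/2)/tan(π/4+φ₁/2)] = +0.5527
Δλ = +0.1553 rad (taken the short way round)
course = atan2(Δλ, Δψ) = 15.70°

15.7°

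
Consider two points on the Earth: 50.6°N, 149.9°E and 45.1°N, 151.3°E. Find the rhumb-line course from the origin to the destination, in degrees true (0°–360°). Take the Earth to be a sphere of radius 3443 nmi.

Δψ = ln[tan(π/4+φ₂/2)/tan(π/4+φ₁/2)] = -0.1432
Δλ = +0.0244 rad (taken the short way round)
course = atan2(Δλ, Δψ) = 170.32°

170.3°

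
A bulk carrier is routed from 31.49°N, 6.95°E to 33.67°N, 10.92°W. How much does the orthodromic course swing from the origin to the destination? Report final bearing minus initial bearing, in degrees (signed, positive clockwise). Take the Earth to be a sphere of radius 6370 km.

-9.7°

At departure: θ₁ = atan2(sin Δλ cos φ₂, cos φ₁ sin φ₂ − sin φ₁ cos φ₂ cos Δλ) = 283.01°
At arrival: θ₂ = atan2(sin Δλ cos φ₁, −cos φ₂ sin φ₁ + sin φ₂ cos φ₁ cos Δλ) = 273.33°
Δθ = θ₂ − θ₁ = -9.7°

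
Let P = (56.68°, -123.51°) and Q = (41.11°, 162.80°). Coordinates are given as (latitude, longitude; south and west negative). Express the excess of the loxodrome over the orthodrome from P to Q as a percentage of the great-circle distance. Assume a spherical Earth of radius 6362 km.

Great circle: σ = 0.8424 rad → d_gc = Rσ = 5359.5 km
Rhumb: Δφ = -0.2717, Δλ = -1.2861, Δψ = -0.4181, q = Δφ/Δψ = 0.6500 → d_rh = R√(Δφ²+q²Δλ²) = 5592.7 km
Excess = (5592.7 − 5359.5) / 5359.5 = 233.2 / 5359.5 = 4.351% ≈ 4.4%

4.4%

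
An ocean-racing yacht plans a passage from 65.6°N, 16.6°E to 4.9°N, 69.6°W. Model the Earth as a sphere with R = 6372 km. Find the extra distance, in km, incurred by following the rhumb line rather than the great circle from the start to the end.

Great circle: cos σ = sin φ₁ sin φ₂ + cos φ₁ cos φ₂ cos Δλ,  σ = 1.4655 rad → d_gc = 9338.4 km
Rhumb line: Δψ = -1.4459, q = Δφ/Δψ = 0.7327, d_rh = R√(Δφ²+q²Δλ²) = 9742.1 km
Excess = 9742.1 − 9338.4 = 403.7 ≈ 404 km

404 km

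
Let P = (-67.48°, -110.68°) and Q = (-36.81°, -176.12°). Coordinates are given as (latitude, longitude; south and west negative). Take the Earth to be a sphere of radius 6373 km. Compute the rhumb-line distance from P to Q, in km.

Rhumb course C = atan2(Δλ, Δψ) with Δψ = ln[tan(π/4+φ₂/2)/tan(π/4+φ₁/2)] = +0.9221, Δλ = -1.1421 → C = 308.92°
d = R·|Δφ| / |cos C| = 6373·0.53529 / 0.62819 = 5431 km

5431 km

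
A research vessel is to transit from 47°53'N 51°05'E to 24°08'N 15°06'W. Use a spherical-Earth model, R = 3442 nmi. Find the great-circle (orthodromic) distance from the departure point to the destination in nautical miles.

Haversine: a = sin²(Δφ/2)+cos φ₁ cos φ₂ sin²(Δλ/2) = 0.22479;  σ = 2·atan2(√a,√(1−a))
σ = 56.604° → d = Rσ = 3442·0.98792 = 3400 nmi

3400 nmi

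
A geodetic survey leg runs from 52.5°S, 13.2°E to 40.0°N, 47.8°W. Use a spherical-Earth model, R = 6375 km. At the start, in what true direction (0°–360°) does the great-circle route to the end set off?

θ = atan2( sin Δλ·cos φ₂ ,  cos φ₁ sin φ₂ − sin φ₁ cos φ₂ cos Δλ )
  = atan2(-0.6700, +0.6859) = 315.67°

315.7°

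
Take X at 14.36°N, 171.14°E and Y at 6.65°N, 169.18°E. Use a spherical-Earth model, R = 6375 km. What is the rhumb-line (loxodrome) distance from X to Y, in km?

Δψ = ln[tan(π/4+φ₂/2)/tan(π/4+φ₁/2)] = -0.1370;  Δφ = -0.1346 rad,  Δλ = -0.0342 rad
q = Δφ/Δψ = 0.9824
d = R·√(Δφ² + q²Δλ²) = 6375·0.13870 = 884 km

884 km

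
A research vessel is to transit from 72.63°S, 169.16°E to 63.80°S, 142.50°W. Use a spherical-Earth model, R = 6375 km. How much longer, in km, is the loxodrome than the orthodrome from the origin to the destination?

56 km

Great circle: cos σ = sin φ₁ sin φ₂ + cos φ₁ cos φ₂ cos Δλ,  σ = 0.3364 rad → d_gc = 2144.5 km
Rhumb line: Δψ = +0.4210, q = Δφ/Δψ = 0.3661, d_rh = R√(Δφ²+q²Δλ²) = 2200.6 km
Excess = 2200.6 − 2144.5 = 56.1 ≈ 56 km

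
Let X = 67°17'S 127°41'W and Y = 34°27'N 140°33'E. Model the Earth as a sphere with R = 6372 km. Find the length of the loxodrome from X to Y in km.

Rhumb course C = atan2(Δλ, Δψ) with Δψ = ln[tan(π/4+φ₂/2)/tan(π/4+φ₁/2)] = +2.2462, Δλ = -1.6016 → C = 324.51°
d = R·|Δφ| / |cos C| = 6372·1.77558 / 0.81421 = 13896 km

13896 km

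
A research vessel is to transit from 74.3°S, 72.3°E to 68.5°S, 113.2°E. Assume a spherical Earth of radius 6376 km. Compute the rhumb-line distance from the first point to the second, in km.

Δψ = ln[tan(π/4+φ₂/2)/tan(π/4+φ₁/2)] = +0.3199;  Δφ = +0.1012 rad,  Δλ = +0.7138 rad
q = Δφ/Δψ = 0.3164
d = R·√(Δφ² + q²Δλ²) = 6376·0.24751 = 1578 km

1578 km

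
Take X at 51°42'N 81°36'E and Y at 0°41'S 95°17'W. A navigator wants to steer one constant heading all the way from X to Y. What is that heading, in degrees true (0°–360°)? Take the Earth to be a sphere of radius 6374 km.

Δψ = ln[tan(π/4+φ₂/2)/tan(π/4+φ₁/2)] = -1.0696
Δλ = -3.0872 rad (taken the short way round)
course = atan2(Δλ, Δψ) = 250.89°

250.9°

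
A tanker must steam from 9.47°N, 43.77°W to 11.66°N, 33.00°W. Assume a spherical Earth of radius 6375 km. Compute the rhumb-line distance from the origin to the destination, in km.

Rhumb course C = atan2(Δλ, Δψ) with Δψ = ln[tan(π/4+φ₂/2)/tan(π/4+φ₁/2)] = +0.0389, Δλ = +0.1880 → C = 78.31°
d = R·|Δφ| / |cos C| = 6375·0.03822 / 0.20257 = 1203 km

1203 km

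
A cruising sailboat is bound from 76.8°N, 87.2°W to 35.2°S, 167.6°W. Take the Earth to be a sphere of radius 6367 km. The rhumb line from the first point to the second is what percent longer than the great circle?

Great circle: σ = 2.1295 rad → d_gc = Rσ = 13558.5 km
Rhumb: Δφ = -1.9548, Δλ = -1.4032, Δψ = -2.8138, q = Δφ/Δψ = 0.6947 → d_rh = R√(Δφ²+q²Δλ²) = 13907.8 km
Excess = (13907.8 − 13558.5) / 13558.5 = 349.3 / 13558.5 = 2.58% ≈ 2.6%

2.6%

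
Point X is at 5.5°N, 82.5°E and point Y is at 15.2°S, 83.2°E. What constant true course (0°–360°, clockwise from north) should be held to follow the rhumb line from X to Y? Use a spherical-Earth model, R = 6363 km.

178.1°

Δψ = ln[tan(π/4+φ₂/2)/tan(π/4+φ₁/2)] = -0.3646
Δλ = +0.0122 rad (taken the short way round)
course = atan2(Δλ, Δψ) = 178.08°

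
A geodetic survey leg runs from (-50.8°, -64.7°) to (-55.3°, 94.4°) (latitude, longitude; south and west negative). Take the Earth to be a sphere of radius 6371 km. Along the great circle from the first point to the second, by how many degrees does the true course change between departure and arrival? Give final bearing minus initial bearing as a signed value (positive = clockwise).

-154.0°

Initial bearing θ₁ = atan2(sin Δλ cos φ₂, cos φ₁ sin φ₂ − sin φ₁ cos φ₂ cos Δλ) = 167.70°
Final bearing θ₂ = (initial bearing from the destination back to the start) + 180° = 13.68°
Δθ = θ₂ − θ₁ = -154.0°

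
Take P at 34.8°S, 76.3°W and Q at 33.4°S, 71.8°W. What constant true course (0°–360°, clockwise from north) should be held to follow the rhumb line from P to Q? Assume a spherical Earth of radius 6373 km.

Δψ = ln[tan(π/4+φ₂/2)/tan(π/4+φ₁/2)] = +0.0295
Δλ = +0.0785 rad (taken the short way round)
course = atan2(Δλ, Δψ) = 69.41°

69.4°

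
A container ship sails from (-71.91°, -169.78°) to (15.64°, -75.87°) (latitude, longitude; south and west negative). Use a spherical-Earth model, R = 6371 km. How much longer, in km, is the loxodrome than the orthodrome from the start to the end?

525 km

Great circle: cos σ = sin φ₁ sin φ₂ + cos φ₁ cos φ₂ cos Δλ,  σ = 1.8511 rad → d_gc = 11793.4 km
Rhumb line: Δψ = +2.1141, q = Δφ/Δψ = 0.7228, d_rh = R√(Δφ²+q²Δλ²) = 12318.2 km
Excess = 12318.2 − 11793.4 = 524.8 ≈ 525 km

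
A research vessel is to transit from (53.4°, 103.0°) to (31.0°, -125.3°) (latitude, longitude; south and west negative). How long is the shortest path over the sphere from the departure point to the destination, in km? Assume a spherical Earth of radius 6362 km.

9525 km

Haversine: a = sin²(Δφ/2)+cos φ₁ cos φ₂ sin²(Δλ/2) = 0.46325;  σ = 2·atan2(√a,√(1−a))
σ = 85.785° → d = Rσ = 6362·1.49722 = 9525 km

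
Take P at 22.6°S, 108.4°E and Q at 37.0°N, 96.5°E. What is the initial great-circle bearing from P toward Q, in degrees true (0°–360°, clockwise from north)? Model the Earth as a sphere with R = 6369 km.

N = sin Δλ·cos φ₂ = -0.1647;  D = cos φ₁ sin φ₂ − sin φ₁ cos φ₂ cos Δλ = +0.8559
initial course = atan2(N, D) = 349.11°

349.1°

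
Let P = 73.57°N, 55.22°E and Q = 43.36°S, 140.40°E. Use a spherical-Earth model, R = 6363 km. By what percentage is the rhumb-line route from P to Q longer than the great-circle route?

Great circle: σ = 2.2669 rad → d_gc = Rσ = 14424.6 km
Rhumb: Δφ = -2.0408, Δλ = +1.4867, Δψ = -2.7768, q = Δφ/Δψ = 0.7349 → d_rh = R√(Δφ²+q²Δλ²) = 14729.7 km
Excess = (14729.7 − 14424.6) / 14424.6 = 305.1 / 14424.6 = 2.12% ≈ 2.1%

2.1%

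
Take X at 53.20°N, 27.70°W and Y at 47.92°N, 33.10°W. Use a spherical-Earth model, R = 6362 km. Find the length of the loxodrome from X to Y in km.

699 km

Rhumb course C = atan2(Δλ, Δψ) with Δψ = ln[tan(π/4+φ₂/2)/tan(π/4+φ₁/2)] = -0.1453, Δλ = -0.0942 → C = 212.98°
d = R·|Δφ| / |cos C| = 6362·0.09215 / 0.83890 = 699 km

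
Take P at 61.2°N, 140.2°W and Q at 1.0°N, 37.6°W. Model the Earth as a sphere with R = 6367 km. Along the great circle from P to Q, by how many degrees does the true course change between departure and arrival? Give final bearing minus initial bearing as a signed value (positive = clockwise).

+73.4°

At departure: θ₁ = atan2(sin Δλ cos φ₂, cos φ₁ sin φ₂ − sin φ₁ cos φ₂ cos Δλ) = 78.44°
At arrival: θ₂ = atan2(sin Δλ cos φ₁, −cos φ₂ sin φ₁ + sin φ₂ cos φ₁ cos Δλ) = 151.83°
Δθ = θ₂ − θ₁ = +73.4°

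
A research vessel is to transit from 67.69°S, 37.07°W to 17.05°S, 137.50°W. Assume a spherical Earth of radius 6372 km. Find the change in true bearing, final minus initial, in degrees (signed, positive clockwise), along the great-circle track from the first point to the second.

At departure: θ₁ = atan2(sin Δλ cos φ₂, cos φ₁ sin φ₂ − sin φ₁ cos φ₂ cos Δλ) = 253.90°
At arrival: θ₂ = atan2(sin Δλ cos φ₁, −cos φ₂ sin φ₁ + sin φ₂ cos φ₁ cos Δλ) = 337.57°
Δθ = θ₂ − θ₁ = +83.7°

+83.7°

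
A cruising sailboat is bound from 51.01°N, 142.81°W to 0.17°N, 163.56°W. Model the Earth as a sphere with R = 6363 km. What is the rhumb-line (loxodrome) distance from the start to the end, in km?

Rhumb course C = atan2(Δλ, Δψ) with Δψ = ln[tan(π/4+φ₂/2)/tan(π/4+φ₁/2)] = -1.0354, Δλ = -0.3622 → C = 199.28°
d = R·|Δφ| / |cos C| = 6363·0.88733 / 0.94393 = 5981 km

5981 km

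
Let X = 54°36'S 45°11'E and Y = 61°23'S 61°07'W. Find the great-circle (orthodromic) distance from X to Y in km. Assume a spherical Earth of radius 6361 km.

5593 km

cos σ = sin φ₁ sin φ₂ + cos φ₁ cos φ₂ cos Δλ
      = sin(-54.60°)sin(-61.38°) + cos(-54.60°)cos(-61.38°)cos(-106.30°) = 0.6377
σ = 50.381° → d = Rσ = 6361·0.87931 = 5593 km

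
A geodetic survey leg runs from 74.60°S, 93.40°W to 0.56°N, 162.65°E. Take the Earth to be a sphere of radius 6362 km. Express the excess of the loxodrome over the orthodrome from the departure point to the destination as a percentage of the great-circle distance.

7.5%

Great circle: σ = 1.6443 rad → d_gc = Rσ = 10461.0 km
Rhumb: Δφ = +1.3118, Δλ = -1.8143, Δψ = +2.0107, q = Δφ/Δψ = 0.6524 → d_rh = R√(Δφ²+q²Δλ²) = 11240.7 km
Excess = (11240.7 − 10461.0) / 10461.0 = 779.7 / 10461.0 = 7.453% ≈ 7.5%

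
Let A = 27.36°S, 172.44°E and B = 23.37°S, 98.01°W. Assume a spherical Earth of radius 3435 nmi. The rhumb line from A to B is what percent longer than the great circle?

Great circle: σ = 1.3810 rad → d_gc = Rσ = 4743.6 nmi
Rhumb: Δφ = +0.0696, Δλ = +1.5629, Δψ = +0.0771, q = Δφ/Δψ = 0.9033 → d_rh = R√(Δφ²+q²Δλ²) = 4855.6 nmi
Excess = (4855.6 − 4743.6) / 4743.6 = 112.0 / 4743.6 = 2.36% ≈ 2.4%

2.4%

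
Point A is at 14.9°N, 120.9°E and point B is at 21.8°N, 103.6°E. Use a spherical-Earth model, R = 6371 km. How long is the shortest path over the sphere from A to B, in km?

1979 km

Haversine: a = sin²(Δφ/2)+cos φ₁ cos φ₂ sin²(Δλ/2) = 0.02392;  σ = 2·atan2(√a,√(1−a))
σ = 17.793° → d = Rσ = 6371·0.31055 = 1979 km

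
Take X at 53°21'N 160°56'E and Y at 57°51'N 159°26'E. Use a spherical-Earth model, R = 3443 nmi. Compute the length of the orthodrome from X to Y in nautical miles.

275 nmi

Haversine: a = sin²(Δφ/2)+cos φ₁ cos φ₂ sin²(Δλ/2) = 0.00160;  σ = 2·atan2(√a,√(1−a))
σ = 4.579° → d = Rσ = 3443·0.07992 = 275 nmi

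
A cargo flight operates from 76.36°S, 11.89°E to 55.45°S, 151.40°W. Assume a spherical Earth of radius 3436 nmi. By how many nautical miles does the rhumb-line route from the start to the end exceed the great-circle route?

Great circle: cos σ = sin φ₁ sin φ₂ + cos φ₁ cos φ₂ cos Δλ,  σ = 0.8335 rad → d_gc = 2863.81 nmi
Rhumb line: Δψ = +0.9556, q = Δφ/Δψ = 0.3819, d_rh = R√(Δφ²+q²Δλ²) = 3944.32 nmi
Excess = 3944.32 − 2863.81 = 1080.51 ≈ 1081 nmi

1081 nmi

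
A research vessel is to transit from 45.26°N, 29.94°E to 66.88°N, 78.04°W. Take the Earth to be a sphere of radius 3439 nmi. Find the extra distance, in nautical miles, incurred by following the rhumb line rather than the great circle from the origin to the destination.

406 nmi

Great circle: cos σ = sin φ₁ sin φ₂ + cos φ₁ cos φ₂ cos Δλ,  σ = 0.9668 rad → d_gc = 3324.8 nmi
Rhumb line: Δψ = +0.6992, q = Δφ/Δψ = 0.5397, d_rh = R√(Δφ²+q²Δλ²) = 3730.8 nmi
Excess = 3730.8 − 3324.8 = 406.0 ≈ 406 nmi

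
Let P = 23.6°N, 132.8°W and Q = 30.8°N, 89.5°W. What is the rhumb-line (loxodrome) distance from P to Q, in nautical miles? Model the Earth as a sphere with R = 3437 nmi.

2348 nmi

Δψ = ln[tan(π/4+φ₂/2)/tan(π/4+φ₁/2)] = +0.1414;  Δφ = +0.1257 rad,  Δλ = +0.7557 rad
q = Δφ/Δψ = 0.8885
d = R·√(Δφ² + q²Δλ²) = 3437·0.68314 = 2348 nmi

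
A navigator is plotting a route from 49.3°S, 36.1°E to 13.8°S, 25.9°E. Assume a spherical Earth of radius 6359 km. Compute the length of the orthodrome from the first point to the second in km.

cos σ = sin φ₁ sin φ₂ + cos φ₁ cos φ₂ cos Δλ
      = sin(-49.30°)sin(-13.80°) + cos(-49.30°)cos(-13.80°)cos(-10.20°) = 0.8041
σ = 36.476° → d = Rσ = 6359·0.63662 = 4048 km

4048 km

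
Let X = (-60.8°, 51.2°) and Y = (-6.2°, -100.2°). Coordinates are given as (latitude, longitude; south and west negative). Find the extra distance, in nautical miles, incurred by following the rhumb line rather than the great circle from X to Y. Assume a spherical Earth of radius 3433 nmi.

Great circle: cos σ = sin φ₁ sin φ₂ + cos φ₁ cos φ₂ cos Δλ,  σ = 1.9087 rad → d_gc = 6552.72 nmi
Rhumb line: Δψ = +1.2368, q = Δφ/Δψ = 0.7705, d_rh = R√(Δφ²+q²Δλ²) = 7717.23 nmi
Excess = 7717.23 − 6552.72 = 1164.51 ≈ 1165 nmi

1165 nmi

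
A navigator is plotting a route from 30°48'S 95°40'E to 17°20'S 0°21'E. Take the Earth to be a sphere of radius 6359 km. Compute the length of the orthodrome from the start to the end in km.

9501 km

Haversine: a = sin²(Δφ/2)+cos φ₁ cos φ₂ sin²(Δλ/2) = 0.46171;  σ = 2·atan2(√a,√(1−a))
σ = 85.608° → d = Rσ = 6359·1.49415 = 9501 km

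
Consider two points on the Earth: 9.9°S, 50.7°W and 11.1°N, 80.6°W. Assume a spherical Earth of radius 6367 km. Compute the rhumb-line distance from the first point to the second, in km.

Δψ = ln[tan(π/4+φ₂/2)/tan(π/4+φ₁/2)] = +0.3686;  Δφ = +0.3665 rad,  Δλ = -0.5219 rad
q = Δφ/Δψ = 0.9943
d = R·√(Δφ² + q²Δλ²) = 6367·0.63529 = 4045 km

4045 km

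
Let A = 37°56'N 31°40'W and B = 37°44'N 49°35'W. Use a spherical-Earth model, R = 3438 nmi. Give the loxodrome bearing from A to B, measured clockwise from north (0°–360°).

Δψ = ln[tan(π/4+φ₂/2)/tan(π/4+φ₁/2)] = -0.0044
Δλ = -0.3127 rad (taken the short way round)
course = atan2(Δλ, Δψ) = 269.19°

269.2°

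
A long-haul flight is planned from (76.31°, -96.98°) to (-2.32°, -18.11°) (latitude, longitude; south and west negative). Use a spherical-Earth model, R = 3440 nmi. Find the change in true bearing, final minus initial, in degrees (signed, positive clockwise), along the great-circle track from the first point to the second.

+65.2°

At departure: θ₁ = atan2(sin Δλ cos φ₂, cos φ₁ sin φ₂ − sin φ₁ cos φ₂ cos Δλ) = 101.36°
At arrival: θ₂ = atan2(sin Δλ cos φ₁, −cos φ₂ sin φ₁ + sin φ₂ cos φ₁ cos Δλ) = 166.57°
Δθ = θ₂ − θ₁ = +65.2°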